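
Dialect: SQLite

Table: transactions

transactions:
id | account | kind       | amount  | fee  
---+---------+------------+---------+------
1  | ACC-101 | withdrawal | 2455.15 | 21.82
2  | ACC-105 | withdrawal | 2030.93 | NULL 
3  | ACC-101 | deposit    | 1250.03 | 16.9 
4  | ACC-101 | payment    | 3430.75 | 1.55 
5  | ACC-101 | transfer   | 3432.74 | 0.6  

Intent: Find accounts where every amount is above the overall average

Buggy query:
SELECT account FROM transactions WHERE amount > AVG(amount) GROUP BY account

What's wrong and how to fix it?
Bug: WHERE evaluates per row before aggregation, so AVG() is unavailable

Fix: Use a subquery for AVG and a HAVING MIN(...) filter so the condition holds for every row in the group

Corrected query:
SELECT account FROM transactions GROUP BY account HAVING MIN(amount) > (SELECT AVG(amount) FROM transactions)

Result:
(no rows)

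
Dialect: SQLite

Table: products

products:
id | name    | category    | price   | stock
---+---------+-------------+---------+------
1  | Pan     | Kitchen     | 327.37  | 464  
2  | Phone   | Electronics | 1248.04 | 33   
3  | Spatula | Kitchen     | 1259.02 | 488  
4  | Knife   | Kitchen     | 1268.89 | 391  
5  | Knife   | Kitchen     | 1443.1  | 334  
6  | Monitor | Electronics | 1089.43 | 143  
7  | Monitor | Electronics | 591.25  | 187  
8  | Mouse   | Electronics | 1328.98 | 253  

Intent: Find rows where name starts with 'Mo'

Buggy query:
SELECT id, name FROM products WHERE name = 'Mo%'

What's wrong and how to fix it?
Bug: '=' compares the literal string including the % character; pattern matching needs LIKE

Fix: Use LIKE for wildcard pattern matching

Corrected query:
SELECT id, name FROM products WHERE name LIKE 'Mo%'

Result:
id | name   
---+--------
6  | Monitor
7  | Monitor
8  | Mouse  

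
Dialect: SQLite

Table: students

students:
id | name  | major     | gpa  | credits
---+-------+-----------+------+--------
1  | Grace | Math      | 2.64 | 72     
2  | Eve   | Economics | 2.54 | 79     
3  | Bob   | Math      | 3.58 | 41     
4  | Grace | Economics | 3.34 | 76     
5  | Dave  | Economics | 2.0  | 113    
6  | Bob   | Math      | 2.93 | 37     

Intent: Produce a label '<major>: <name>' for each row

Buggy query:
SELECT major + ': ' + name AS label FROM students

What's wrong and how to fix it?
Bug: '+' is numeric addition; on text columns SQLite converts them to 0 instead of concatenating

Fix: Use the || operator for string concatenation

Corrected query:
SELECT major || ': ' || name AS label FROM students

Result:
label           
----------------
Math: Grace     
Economics: Eve  
Math: Bob       
Economics: Grace
Economics: Dave 
Math: Bob       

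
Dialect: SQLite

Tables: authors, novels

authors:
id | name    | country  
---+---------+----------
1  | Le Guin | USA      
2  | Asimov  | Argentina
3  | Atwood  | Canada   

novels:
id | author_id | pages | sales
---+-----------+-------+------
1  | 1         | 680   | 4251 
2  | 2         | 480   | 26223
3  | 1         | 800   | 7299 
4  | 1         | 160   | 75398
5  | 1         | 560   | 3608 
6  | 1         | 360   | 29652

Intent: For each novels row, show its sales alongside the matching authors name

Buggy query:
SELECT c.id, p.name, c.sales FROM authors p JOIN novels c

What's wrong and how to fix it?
Bug: Missing join condition: each novels row is matched to all authors rows instead of just its own

Fix: Specify the join condition linking the foreign key to the parent id

Corrected query:
SELECT c.id, p.name, c.sales FROM authors p JOIN novels c ON c.author_id = p.id

Result:
id | name    | sales
---+---------+------
1  | Le Guin | 4251 
2  | Asimov  | 26223
3  | Le Guin | 7299 
4  | Le Guin | 75398
5  | Le Guin | 3608 
6  | Le Guin | 29652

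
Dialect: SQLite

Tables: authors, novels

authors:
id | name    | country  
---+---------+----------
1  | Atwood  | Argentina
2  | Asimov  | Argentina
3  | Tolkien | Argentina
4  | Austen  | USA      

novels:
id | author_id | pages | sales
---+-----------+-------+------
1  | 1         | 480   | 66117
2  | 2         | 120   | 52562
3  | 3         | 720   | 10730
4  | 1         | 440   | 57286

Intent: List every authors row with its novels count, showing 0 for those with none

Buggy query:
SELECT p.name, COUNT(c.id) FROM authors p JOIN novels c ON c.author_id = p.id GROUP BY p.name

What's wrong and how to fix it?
Bug: An inner join excludes parents with zero children

Fix: Use LEFT JOIN so parents without children still appear (COUNT(c.id) gives 0)

Corrected query:
SELECT p.name, COUNT(c.id) FROM authors p LEFT JOIN novels c ON c.author_id = p.id GROUP BY p.name

Result:
name    | COUNT(c.id)
--------+------------
Asimov  | 1          
Atwood  | 2          
Austen  | 0          
Tolkien | 1          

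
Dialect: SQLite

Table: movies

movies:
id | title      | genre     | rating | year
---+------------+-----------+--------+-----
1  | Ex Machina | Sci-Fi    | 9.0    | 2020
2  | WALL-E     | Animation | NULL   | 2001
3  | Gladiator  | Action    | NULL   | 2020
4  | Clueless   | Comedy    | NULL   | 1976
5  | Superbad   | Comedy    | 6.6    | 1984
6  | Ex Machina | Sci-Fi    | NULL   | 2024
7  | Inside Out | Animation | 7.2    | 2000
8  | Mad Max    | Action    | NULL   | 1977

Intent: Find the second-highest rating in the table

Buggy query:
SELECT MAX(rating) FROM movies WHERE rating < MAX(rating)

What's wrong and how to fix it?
Bug: MAX(rating) on the right of the comparison is an aggregate-in-WHERE error

Fix: Compute the overall MAX in a subquery, then take MAX of rows below it

Corrected query:
SELECT MAX(rating) FROM movies WHERE rating < (SELECT MAX(rating) FROM movies)

Result:
MAX(rating)
-----------
7.2        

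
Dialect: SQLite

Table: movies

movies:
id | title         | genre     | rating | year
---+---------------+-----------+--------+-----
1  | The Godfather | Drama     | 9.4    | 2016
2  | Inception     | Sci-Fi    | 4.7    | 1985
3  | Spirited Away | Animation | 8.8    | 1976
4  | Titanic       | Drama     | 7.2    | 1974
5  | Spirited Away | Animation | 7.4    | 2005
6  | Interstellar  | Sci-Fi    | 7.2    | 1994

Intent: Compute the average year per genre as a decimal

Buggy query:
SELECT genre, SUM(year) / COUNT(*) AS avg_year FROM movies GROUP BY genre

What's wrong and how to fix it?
Bug: SUM(year) and COUNT(*) are both integers; the division truncates the fractional part

Fix: Cast one side to REAL so the division keeps the fractional part

Corrected query:
SELECT genre, SUM(year) * 1.0 / COUNT(*) AS avg_year FROM movies GROUP BY genre

Result:
genre     | avg_year
----------+---------
Animation | 1990.5  
Drama     | 1995    
Sci-Fi    | 1989.5  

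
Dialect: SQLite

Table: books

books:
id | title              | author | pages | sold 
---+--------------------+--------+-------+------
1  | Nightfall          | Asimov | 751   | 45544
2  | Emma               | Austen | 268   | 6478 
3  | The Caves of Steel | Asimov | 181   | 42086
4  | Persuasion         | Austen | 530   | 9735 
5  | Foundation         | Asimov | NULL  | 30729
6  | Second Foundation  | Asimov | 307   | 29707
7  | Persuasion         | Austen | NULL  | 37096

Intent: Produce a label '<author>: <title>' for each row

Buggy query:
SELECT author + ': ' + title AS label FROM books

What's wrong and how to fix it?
Bug: '+' is numeric addition; on text columns SQLite converts them to 0 instead of concatenating

Fix: Use the || operator for string concatenation

Corrected query:
SELECT author || ': ' || title AS label FROM books

Result:
label                     
--------------------------
Asimov: Nightfall         
Austen: Emma              
Asimov: The Caves of Steel
Austen: Persuasion        
Asimov: Foundation        
Asimov: Second Foundation 
Austen: Persuasion        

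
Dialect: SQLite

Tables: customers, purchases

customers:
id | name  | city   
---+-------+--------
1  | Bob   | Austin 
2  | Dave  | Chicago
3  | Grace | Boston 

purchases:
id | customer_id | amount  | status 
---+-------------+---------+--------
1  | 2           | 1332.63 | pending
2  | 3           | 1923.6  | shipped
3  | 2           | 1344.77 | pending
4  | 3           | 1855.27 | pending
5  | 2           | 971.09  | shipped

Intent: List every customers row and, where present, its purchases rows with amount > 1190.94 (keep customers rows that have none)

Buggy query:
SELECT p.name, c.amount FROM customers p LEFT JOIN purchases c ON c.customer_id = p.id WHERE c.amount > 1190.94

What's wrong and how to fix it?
Bug: A WHERE condition on the right-hand table after LEFT JOIN drops unmatched parents

Fix: Move the right-table condition into the ON clause so unmatched parents are kept

Corrected query:
SELECT p.name, c.amount FROM customers p LEFT JOIN purchases c ON c.customer_id = p.id AND c.amount > 1190.94

Result:
name  | amount 
------+--------
Bob   | NULL   
Dave  | 1332.63
Dave  | 1344.77
Grace | 1855.27
Grace | 1923.6 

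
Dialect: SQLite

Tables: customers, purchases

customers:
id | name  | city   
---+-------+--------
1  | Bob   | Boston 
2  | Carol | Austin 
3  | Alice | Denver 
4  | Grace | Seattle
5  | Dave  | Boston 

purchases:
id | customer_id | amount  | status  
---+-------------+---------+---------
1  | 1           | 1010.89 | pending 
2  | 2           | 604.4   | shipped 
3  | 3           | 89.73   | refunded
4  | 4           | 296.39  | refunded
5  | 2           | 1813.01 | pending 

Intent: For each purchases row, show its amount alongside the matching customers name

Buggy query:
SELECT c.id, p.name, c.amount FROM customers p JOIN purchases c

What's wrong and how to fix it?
Bug: JOIN with no ON clause produces a cartesian product; every purchases row pairs with every customers row

Fix: Add ON c.customer_id = p.id to the JOIN

Corrected query:
SELECT c.id, p.name, c.amount FROM customers p JOIN purchases c ON c.customer_id = p.id

Result:
id | name  | amount 
---+-------+--------
1  | Bob   | 1010.89
2  | Carol | 604.4  
3  | Alice | 89.73  
4  | Grace | 296.39 
5  | Carol | 1813.01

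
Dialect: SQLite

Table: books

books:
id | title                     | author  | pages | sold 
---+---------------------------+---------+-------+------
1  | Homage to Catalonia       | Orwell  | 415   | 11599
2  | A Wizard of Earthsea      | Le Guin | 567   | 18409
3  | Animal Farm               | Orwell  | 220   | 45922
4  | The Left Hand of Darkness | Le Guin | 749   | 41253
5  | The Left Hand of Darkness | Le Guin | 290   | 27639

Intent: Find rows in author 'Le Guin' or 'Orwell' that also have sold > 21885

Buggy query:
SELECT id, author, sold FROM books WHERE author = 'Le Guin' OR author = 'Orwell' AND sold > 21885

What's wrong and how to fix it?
Bug: Without parentheses, AND is evaluated before OR, so the sold filter only applies to the 'Orwell' branch

Fix: Add parentheses around the OR so the AND applies to both alternatives

Corrected query:
SELECT id, author, sold FROM books WHERE (author = 'Le Guin' OR author = 'Orwell') AND sold > 21885

Result:
id | author  | sold 
---+---------+------
3  | Orwell  | 45922
4  | Le Guin | 41253
5  | Le Guin | 27639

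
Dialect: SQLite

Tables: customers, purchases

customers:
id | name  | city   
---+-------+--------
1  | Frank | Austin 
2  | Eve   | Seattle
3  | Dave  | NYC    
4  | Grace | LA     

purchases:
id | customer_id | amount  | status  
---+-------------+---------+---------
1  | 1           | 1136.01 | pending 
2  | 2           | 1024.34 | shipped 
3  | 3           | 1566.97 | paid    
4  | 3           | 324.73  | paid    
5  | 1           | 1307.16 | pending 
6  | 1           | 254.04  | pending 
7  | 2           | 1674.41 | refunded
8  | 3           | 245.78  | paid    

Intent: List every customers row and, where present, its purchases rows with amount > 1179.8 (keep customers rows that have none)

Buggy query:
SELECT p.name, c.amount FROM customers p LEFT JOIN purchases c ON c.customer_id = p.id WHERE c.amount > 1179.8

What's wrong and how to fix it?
Bug: A WHERE condition on the right-hand table after LEFT JOIN drops unmatched parents

Fix: Move the right-table condition into the ON clause so unmatched parents are kept

Corrected query:
SELECT p.name, c.amount FROM customers p LEFT JOIN purchases c ON c.customer_id = p.id AND c.amount > 1179.8

Result:
name  | amount 
------+--------
Frank | 1307.16
Eve   | 1674.41
Dave  | 1566.97
Grace | NULL   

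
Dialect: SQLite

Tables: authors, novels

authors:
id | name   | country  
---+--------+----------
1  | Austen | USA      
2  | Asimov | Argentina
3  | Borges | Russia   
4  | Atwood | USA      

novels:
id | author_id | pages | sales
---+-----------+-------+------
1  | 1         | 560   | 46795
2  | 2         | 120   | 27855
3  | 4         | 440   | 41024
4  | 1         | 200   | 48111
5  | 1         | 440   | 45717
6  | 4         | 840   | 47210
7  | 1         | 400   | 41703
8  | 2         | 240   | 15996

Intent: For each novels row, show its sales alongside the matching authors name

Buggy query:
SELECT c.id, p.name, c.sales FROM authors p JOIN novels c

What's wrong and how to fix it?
Bug: JOIN with no ON clause produces a cartesian product; every novels row pairs with every authors row

Fix: Specify the join condition linking the foreign key to the parent id

Corrected query:
SELECT c.id, p.name, c.sales FROM authors p JOIN novels c ON c.author_id = p.id

Result:
id | name   | sales
---+--------+------
1  | Austen | 46795
2  | Asimov | 27855
3  | Atwood | 41024
4  | Austen | 48111
5  | Austen | 45717
6  | Atwood | 47210
7  | Austen | 41703
8  | Asimov | 15996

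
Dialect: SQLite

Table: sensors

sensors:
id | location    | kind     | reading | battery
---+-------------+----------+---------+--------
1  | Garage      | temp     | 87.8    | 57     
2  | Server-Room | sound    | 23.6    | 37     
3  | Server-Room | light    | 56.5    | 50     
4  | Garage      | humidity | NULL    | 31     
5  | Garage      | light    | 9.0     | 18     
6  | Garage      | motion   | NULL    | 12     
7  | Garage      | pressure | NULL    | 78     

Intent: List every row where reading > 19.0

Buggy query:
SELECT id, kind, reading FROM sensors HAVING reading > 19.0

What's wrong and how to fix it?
Bug: HAVING filters the output of aggregation, but this query has no GROUP BY and no aggregate functions, so SQLite rejects it (HAVING clause on a non-aggregate query); the condition here is per row

Fix: Replace HAVING with WHERE since the condition applies to individual rows

Corrected query:
SELECT id, kind, reading FROM sensors WHERE reading > 19.0

Result:
id | kind  | reading
---+-------+--------
1  | temp  | 87.8   
2  | sound | 23.6   
3  | light | 56.5   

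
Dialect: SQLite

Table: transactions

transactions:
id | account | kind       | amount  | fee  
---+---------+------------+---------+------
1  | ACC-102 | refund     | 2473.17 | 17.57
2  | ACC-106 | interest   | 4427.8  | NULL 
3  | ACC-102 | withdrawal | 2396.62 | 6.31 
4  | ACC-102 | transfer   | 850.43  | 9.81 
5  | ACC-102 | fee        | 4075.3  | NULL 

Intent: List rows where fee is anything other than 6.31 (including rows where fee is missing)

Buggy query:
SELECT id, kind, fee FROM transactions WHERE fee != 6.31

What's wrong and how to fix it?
Bug: 'fee != 6.31' is unknown when fee is NULL, so NULL rows are silently excluded

Fix: Handle NULL separately with IS NULL alongside the inequality

Corrected query:
SELECT id, kind, fee FROM transactions WHERE fee != 6.31 OR fee IS NULL

Result:
id | kind     | fee  
---+----------+------
1  | refund   | 17.57
2  | interest | NULL 
4  | transfer | 9.81 
5  | fee      | NULL 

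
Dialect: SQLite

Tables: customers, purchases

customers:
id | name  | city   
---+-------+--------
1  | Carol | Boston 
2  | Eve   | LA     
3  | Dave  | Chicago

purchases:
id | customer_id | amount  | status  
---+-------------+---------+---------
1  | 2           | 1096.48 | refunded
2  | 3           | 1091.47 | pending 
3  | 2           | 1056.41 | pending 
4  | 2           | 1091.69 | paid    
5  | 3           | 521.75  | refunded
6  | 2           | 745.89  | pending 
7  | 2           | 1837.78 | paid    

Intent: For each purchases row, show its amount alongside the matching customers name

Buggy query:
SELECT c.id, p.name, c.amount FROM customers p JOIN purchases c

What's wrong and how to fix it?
Bug: JOIN with no ON clause produces a cartesian product; every purchases row pairs with every customers row

Fix: Add ON c.customer_id = p.id to the JOIN

Corrected query:
SELECT c.id, p.name, c.amount FROM customers p JOIN purchases c ON c.customer_id = p.id

Result:
id | name | amount 
---+------+--------
1  | Eve  | 1096.48
2  | Dave | 1091.47
3  | Eve  | 1056.41
4  | Eve  | 1091.69
5  | Dave | 521.75 
6  | Eve  | 745.89 
7  | Eve  | 1837.78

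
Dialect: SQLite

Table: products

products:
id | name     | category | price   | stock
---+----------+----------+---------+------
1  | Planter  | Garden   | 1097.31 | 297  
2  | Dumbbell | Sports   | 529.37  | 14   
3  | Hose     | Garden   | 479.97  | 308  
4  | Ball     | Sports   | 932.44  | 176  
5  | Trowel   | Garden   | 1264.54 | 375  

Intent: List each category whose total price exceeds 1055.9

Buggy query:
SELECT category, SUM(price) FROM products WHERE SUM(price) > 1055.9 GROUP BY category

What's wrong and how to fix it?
Bug: SUM(price) is an aggregate, but WHERE filters rows before aggregation

Fix: Use HAVING (which filters groups after aggregation) instead of WHERE

Corrected query:
SELECT category, SUM(price) FROM products GROUP BY category HAVING SUM(price) > 1055.9

Result:
category | SUM(price)
---------+-----------
Garden   | 2841.82   
Sports   | 1461.81   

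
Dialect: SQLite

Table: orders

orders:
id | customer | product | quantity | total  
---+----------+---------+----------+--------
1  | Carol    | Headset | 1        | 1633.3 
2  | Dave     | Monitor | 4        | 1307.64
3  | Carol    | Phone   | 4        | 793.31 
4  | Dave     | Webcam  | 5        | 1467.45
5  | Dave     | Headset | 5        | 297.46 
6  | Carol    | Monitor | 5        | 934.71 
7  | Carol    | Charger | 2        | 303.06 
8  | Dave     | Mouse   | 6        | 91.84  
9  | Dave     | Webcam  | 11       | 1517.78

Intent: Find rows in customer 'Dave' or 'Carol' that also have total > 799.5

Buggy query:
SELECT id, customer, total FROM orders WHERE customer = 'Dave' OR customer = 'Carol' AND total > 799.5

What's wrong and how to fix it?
Bug: AND binds tighter than OR, so this parses as customer = 'Dave' OR (customer = 'Carol' AND total > 799.5)

Fix: Group the OR with parentheses (or use IN), then AND the threshold

Corrected query:
SELECT id, customer, total FROM orders WHERE (customer = 'Dave' OR customer = 'Carol') AND total > 799.5

Result:
id | customer | total  
---+----------+--------
1  | Carol    | 1633.3 
2  | Dave     | 1307.64
4  | Dave     | 1467.45
6  | Carol    | 934.71 
9  | Dave     | 1517.78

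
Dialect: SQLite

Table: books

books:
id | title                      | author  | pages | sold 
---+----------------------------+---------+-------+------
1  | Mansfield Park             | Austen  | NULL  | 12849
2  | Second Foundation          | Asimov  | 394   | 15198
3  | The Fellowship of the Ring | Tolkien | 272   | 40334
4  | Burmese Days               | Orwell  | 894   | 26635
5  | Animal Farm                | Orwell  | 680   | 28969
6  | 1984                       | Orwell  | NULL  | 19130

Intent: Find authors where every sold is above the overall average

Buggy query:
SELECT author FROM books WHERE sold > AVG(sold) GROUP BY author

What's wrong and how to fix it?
Bug: AVG() is an aggregate; it can't sit directly in WHERE

Fix: Use a subquery for AVG and a HAVING MIN(...) filter so the condition holds for every row in the group

Corrected query:
SELECT author FROM books GROUP BY author HAVING MIN(sold) > (SELECT AVG(sold) FROM books)

Result:
author 
-------
Tolkien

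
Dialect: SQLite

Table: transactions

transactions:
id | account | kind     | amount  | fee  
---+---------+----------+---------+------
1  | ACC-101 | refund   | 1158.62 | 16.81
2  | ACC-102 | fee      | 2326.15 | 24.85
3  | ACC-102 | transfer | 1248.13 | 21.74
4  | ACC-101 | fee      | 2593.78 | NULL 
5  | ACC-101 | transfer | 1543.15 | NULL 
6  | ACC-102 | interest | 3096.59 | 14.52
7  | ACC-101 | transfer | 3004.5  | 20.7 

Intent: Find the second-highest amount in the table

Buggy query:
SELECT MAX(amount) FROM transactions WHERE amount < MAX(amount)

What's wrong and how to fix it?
Bug: MAX(amount) on the right of the comparison is an aggregate-in-WHERE error

Fix: Put the inner MAX in a scalar subquery

Corrected query:
SELECT MAX(amount) FROM transactions WHERE amount < (SELECT MAX(amount) FROM transactions)

Result:
MAX(amount)
-----------
3004.5     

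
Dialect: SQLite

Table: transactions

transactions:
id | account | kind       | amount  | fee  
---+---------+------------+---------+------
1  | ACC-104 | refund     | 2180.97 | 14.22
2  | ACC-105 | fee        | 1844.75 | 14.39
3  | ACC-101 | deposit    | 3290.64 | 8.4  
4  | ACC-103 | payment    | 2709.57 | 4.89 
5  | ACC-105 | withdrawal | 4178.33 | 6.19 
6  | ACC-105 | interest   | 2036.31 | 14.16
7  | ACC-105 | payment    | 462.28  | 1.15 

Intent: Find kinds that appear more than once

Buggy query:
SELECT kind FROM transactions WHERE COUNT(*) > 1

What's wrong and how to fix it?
Bug: COUNT(*) is an aggregate and cannot be used in WHERE

Fix: Group first, then use HAVING for the count condition

Corrected query:
SELECT kind FROM transactions GROUP BY kind HAVING COUNT(*) > 1

Result:
kind   
-------
payment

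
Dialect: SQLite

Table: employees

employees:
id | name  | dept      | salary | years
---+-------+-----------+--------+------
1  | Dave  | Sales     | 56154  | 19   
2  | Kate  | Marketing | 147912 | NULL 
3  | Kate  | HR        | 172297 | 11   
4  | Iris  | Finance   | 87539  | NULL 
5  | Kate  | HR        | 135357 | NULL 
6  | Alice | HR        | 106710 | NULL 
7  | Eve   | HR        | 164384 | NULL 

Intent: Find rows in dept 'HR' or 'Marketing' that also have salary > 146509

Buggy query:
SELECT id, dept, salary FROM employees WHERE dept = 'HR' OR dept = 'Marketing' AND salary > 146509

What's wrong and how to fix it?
Bug: AND binds tighter than OR, so this parses as dept = 'HR' OR (dept = 'Marketing' AND salary > 146509)

Fix: Add parentheses around the OR so the AND applies to both alternatives

Corrected query:
SELECT id, dept, salary FROM employees WHERE (dept = 'HR' OR dept = 'Marketing') AND salary > 146509

Result:
id | dept      | salary
---+-----------+-------
2  | Marketing | 147912
3  | HR        | 172297
7  | HR        | 164384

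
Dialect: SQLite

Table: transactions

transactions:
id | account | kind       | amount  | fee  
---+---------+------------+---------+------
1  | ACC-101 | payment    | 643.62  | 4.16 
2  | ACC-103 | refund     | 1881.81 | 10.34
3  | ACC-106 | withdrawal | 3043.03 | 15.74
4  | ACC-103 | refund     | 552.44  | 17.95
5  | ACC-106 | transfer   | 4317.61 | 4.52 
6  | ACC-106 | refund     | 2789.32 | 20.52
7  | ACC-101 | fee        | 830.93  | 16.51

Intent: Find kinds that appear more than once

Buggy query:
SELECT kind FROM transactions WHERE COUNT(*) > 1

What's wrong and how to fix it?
Bug: WHERE can't reference COUNT(*); aggregates are computed after WHERE

Fix: GROUP BY kind, then filter groups with HAVING COUNT(*) > 1

Corrected query:
SELECT kind FROM transactions GROUP BY kind HAVING COUNT(*) > 1

Result:
kind  
------
refund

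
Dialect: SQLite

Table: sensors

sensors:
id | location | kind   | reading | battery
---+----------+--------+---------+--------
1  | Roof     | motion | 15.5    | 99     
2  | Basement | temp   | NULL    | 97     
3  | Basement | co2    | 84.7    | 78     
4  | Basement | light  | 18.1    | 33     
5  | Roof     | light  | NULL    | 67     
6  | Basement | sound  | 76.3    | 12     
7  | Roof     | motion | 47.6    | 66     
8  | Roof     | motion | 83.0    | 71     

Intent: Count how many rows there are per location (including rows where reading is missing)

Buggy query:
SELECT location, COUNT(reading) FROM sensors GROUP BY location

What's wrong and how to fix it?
Bug: COUNT(column) counts non-NULL values only; rows with NULL reading aren't counted

Fix: Use COUNT(*) to count all rows regardless of NULL

Corrected query:
SELECT location, COUNT(*) FROM sensors GROUP BY location

Result:
location | COUNT(*)
---------+---------
Basement | 4       
Roof     | 4       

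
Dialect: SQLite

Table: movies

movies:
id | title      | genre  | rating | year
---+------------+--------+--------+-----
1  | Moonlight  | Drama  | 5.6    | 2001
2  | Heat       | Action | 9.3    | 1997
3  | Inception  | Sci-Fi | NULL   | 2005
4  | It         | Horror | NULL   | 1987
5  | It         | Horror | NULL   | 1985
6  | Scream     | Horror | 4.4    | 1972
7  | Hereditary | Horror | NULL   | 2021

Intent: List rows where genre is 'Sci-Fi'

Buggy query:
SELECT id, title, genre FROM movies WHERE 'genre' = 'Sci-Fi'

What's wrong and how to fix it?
Bug: Single quotes denote string literals in SQL; the column name is being compared as a constant string

Fix: Remove the quotes around the column name (or use double quotes for an identifier)

Corrected query:
SELECT id, title, genre FROM movies WHERE genre = 'Sci-Fi'

Result:
id | title     | genre 
---+-----------+-------
3  | Inception | Sci-Fi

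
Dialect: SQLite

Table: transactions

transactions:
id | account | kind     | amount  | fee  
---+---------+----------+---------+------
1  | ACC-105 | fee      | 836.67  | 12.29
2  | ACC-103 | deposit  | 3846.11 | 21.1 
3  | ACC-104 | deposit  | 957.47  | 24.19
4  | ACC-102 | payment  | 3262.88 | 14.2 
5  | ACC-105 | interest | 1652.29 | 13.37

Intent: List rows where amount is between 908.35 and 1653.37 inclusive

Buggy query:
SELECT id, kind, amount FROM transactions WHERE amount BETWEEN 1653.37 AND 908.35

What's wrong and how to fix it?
Bug: The bounds are reversed; BETWEEN a AND b requires a <= b to match anything

Fix: Write BETWEEN 908.35 AND 1653.37

Corrected query:
SELECT id, kind, amount FROM transactions WHERE amount BETWEEN 908.35 AND 1653.37

Result:
id | kind     | amount 
---+----------+--------
3  | deposit  | 957.47 
5  | interest | 1652.29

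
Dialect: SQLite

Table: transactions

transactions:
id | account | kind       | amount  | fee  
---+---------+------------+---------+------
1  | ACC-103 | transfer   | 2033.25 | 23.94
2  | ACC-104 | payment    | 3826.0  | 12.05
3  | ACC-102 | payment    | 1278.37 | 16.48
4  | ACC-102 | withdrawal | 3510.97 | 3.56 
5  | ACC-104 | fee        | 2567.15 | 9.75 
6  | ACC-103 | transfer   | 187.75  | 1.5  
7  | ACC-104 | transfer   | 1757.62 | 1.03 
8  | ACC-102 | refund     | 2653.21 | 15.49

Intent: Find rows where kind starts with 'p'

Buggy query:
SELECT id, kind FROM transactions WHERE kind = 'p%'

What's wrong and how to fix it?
Bug: Wildcards only work with LIKE; '=' treats '%' as a literal character

Fix: Replace '=' with LIKE so 'p%' is treated as a pattern

Corrected query:
SELECT id, kind FROM transactions WHERE kind LIKE 'p%'

Result:
id | kind   
---+--------
2  | payment
3  | payment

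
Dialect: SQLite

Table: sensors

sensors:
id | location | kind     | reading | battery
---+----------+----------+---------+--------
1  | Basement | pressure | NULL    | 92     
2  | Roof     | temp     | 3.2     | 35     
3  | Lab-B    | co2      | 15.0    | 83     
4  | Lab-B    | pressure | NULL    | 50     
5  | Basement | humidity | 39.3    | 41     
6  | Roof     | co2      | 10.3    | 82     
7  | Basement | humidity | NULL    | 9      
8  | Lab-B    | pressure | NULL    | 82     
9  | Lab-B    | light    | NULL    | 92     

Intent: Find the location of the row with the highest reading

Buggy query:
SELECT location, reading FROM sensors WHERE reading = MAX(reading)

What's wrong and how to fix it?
Bug: WHERE is evaluated per row; an aggregate over the whole table isn't defined there

Fix: Use a subquery: WHERE reading = (SELECT MAX(reading) FROM sensors)

Corrected query:
SELECT location, reading FROM sensors WHERE reading = (SELECT MAX(reading) FROM sensors)

Result:
location | reading
---------+--------
Basement | 39.3   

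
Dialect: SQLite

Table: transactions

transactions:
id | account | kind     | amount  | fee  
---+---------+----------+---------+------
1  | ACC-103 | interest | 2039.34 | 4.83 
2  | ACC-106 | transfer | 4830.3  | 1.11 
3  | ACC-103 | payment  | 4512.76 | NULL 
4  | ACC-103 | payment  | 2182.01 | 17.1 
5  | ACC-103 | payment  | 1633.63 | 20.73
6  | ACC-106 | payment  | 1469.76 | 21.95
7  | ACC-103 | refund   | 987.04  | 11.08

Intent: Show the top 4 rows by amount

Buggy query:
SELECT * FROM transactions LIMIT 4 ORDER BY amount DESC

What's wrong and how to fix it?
Bug: LIMIT must come after ORDER BY

Fix: Swap the clauses: ORDER BY first, then LIMIT

Corrected query:
SELECT * FROM transactions ORDER BY amount DESC LIMIT 4

Result:
id | account | kind     | amount  | fee 
---+---------+----------+---------+-----
2  | ACC-106 | transfer | 4830.3  | 1.11
3  | ACC-103 | payment  | 4512.76 | NULL
4  | ACC-103 | payment  | 2182.01 | 17.1
1  | ACC-103 | interest | 2039.34 | 4.83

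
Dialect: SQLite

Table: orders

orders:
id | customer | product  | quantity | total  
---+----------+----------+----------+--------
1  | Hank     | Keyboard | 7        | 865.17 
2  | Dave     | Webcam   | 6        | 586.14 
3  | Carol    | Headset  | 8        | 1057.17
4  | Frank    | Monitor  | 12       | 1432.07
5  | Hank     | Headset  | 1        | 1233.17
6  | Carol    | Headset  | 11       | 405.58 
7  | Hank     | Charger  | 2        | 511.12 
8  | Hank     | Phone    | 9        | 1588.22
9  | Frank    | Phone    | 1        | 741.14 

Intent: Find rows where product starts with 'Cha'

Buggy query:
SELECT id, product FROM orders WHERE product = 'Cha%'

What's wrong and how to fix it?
Bug: Wildcards only work with LIKE; '=' treats '%' as a literal character

Fix: Use LIKE for wildcard pattern matching

Corrected query:
SELECT id, product FROM orders WHERE product LIKE 'Cha%'

Result:
id | product
---+--------
7  | Charger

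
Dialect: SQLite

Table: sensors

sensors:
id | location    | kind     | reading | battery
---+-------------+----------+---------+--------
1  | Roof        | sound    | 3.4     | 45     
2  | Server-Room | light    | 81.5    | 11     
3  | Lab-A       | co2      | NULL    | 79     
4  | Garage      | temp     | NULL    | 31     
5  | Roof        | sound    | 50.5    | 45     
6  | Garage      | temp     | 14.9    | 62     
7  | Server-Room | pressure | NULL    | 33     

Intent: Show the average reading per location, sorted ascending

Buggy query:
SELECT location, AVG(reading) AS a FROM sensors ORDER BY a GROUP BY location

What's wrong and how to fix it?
Bug: GROUP BY must precede ORDER BY

Fix: Move ORDER BY to the end, after GROUP BY

Corrected query:
SELECT location, AVG(reading) AS a FROM sensors GROUP BY location ORDER BY a

Result:
location    | a    
------------+------
Lab-A       | NULL 
Garage      | 14.9 
Roof        | 26.95
Server-Room | 81.5 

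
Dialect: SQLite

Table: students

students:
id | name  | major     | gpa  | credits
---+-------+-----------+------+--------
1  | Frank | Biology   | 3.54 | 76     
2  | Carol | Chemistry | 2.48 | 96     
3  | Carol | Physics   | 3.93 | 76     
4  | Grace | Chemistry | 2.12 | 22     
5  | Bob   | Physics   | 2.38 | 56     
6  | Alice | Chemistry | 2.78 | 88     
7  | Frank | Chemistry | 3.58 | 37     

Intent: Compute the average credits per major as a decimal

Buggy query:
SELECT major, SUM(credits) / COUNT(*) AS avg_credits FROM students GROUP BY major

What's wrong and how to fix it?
Bug: SUM(credits) and COUNT(*) are both integers; the division truncates the fractional part

Fix: Cast one side to REAL so the division keeps the fractional part

Corrected query:
SELECT major, SUM(credits) * 1.0 / COUNT(*) AS avg_credits FROM students GROUP BY major

Result:
major     | avg_credits
----------+------------
Biology   | 76         
Chemistry | 60.75      
Physics   | 66         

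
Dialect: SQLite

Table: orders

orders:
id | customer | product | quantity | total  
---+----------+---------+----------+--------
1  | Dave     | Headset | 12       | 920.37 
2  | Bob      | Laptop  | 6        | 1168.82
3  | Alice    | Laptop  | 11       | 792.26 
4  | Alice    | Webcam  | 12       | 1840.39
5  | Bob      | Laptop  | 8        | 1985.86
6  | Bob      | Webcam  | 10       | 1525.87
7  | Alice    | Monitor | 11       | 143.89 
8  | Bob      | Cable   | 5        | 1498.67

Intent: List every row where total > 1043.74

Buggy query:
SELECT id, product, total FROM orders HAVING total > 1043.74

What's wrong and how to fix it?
Bug: This is a non-aggregate query (no GROUP BY, no aggregates), so in SQLite the HAVING clause is invalid here; a row-level condition belongs in WHERE

Fix: Use WHERE for row-level filtering

Corrected query:
SELECT id, product, total FROM orders WHERE total > 1043.74

Result:
id | product | total  
---+---------+--------
2  | Laptop  | 1168.82
4  | Webcam  | 1840.39
5  | Laptop  | 1985.86
6  | Webcam  | 1525.87
8  | Cable   | 1498.67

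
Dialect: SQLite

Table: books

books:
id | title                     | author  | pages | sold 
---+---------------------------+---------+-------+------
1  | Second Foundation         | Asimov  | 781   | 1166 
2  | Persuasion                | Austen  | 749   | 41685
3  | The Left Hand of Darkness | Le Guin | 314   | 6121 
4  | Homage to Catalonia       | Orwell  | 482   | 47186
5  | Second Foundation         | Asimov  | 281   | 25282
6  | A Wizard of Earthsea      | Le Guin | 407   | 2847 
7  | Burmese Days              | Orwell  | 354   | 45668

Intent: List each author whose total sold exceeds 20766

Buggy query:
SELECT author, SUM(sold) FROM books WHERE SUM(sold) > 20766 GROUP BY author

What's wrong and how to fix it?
Bug: WHERE runs before GROUP BY, so aggregates aren't available there

Fix: Use HAVING (which filters groups after aggregation) instead of WHERE

Corrected query:
SELECT author, SUM(sold) FROM books GROUP BY author HAVING SUM(sold) > 20766

Result:
author | SUM(sold)
-------+----------
Asimov | 26448    
Austen | 41685    
Orwell | 92854    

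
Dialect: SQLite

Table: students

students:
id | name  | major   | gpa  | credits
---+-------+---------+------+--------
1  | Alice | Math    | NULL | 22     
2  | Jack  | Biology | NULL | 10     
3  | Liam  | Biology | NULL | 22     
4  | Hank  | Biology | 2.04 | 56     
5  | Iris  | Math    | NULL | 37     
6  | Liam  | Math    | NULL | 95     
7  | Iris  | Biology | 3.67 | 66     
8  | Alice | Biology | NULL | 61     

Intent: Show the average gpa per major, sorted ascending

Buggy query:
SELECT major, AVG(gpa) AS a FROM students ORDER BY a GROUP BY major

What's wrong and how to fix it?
Bug: GROUP BY must precede ORDER BY

Fix: Move ORDER BY to the end, after GROUP BY

Corrected query:
SELECT major, AVG(gpa) AS a FROM students GROUP BY major ORDER BY a

Result:
major   | a    
--------+------
Math    | NULL 
Biology | 2.855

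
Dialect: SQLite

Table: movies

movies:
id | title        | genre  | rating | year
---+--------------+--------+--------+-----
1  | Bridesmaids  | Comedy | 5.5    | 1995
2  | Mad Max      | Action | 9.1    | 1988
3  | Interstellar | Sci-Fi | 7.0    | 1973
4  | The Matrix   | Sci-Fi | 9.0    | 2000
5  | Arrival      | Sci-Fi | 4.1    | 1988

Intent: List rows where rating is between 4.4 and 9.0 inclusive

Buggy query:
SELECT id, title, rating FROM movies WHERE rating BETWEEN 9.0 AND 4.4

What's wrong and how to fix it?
Bug: BETWEEN expects the lower bound first; with 9.0 AND 4.4 the range is empty

Fix: Swap the bounds so the smaller value comes first

Corrected query:
SELECT id, title, rating FROM movies WHERE rating BETWEEN 4.4 AND 9.0

Result:
id | title        | rating
---+--------------+-------
1  | Bridesmaids  | 5.5   
3  | Interstellar | 7     
4  | The Matrix   | 9     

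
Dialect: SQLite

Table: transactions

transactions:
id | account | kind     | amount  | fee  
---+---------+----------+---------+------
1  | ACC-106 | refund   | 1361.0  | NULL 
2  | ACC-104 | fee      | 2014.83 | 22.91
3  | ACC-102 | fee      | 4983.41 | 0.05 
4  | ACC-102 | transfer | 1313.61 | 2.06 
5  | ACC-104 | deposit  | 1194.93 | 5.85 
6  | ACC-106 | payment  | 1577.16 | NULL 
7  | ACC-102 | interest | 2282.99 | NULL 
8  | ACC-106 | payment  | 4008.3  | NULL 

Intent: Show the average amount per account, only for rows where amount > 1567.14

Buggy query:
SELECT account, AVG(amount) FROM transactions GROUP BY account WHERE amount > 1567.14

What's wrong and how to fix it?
Bug: WHERE cannot follow GROUP BY

Fix: Place WHERE between FROM and GROUP BY

Corrected query:
SELECT account, AVG(amount) FROM transactions WHERE amount > 1567.14 GROUP BY account

Result:
account | AVG(amount)
--------+------------
ACC-102 | 3633.2     
ACC-104 | 2014.83    
ACC-106 | 2792.73    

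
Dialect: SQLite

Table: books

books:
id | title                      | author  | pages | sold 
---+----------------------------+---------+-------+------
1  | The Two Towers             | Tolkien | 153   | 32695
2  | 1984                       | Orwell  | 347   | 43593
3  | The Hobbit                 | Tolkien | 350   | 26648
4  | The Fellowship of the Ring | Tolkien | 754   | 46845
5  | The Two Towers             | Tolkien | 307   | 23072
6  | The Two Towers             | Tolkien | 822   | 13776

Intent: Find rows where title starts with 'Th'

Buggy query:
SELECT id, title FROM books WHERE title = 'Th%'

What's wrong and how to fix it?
Bug: Wildcards only work with LIKE; '=' treats '%' as a literal character

Fix: Use LIKE for wildcard pattern matching

Corrected query:
SELECT id, title FROM books WHERE title LIKE 'Th%'

Result:
id | title                     
---+---------------------------
1  | The Two Towers            
3  | The Hobbit                
4  | The Fellowship of the Ring
5  | The Two Towers            
6  | The Two Towers            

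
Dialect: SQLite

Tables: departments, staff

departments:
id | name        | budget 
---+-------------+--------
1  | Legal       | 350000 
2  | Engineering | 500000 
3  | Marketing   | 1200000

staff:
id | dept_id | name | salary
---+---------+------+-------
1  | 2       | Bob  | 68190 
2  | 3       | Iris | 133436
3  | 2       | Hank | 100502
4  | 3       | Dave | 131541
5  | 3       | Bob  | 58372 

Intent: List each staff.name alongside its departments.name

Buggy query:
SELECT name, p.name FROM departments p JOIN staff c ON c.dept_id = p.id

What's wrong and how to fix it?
Bug: Both tables have a 'name' column; the unqualified reference is ambiguous

Fix: Qualify the column with its table alias (c.name)

Corrected query:
SELECT c.name, p.name FROM departments p JOIN staff c ON c.dept_id = p.id

Result:
name | name       
-----+------------
Bob  | Engineering
Iris | Marketing  
Hank | Engineering
Dave | Marketing  
Bob  | Marketing  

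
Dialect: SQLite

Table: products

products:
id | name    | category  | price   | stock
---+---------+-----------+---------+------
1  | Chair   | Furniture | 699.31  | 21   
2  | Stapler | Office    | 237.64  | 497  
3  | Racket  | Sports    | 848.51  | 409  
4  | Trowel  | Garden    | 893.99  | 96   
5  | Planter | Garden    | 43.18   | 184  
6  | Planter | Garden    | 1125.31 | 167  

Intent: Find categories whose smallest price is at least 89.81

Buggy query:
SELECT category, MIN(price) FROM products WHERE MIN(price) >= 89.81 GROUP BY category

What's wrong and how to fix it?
Bug: MIN() in WHERE is a misuse of aggregate

Fix: Replace WHERE with HAVING after the GROUP BY

Corrected query:
SELECT category, MIN(price) FROM products GROUP BY category HAVING MIN(price) >= 89.81

Result:
category  | MIN(price)
----------+-----------
Furniture | 699.31    
Office    | 237.64    
Sports    | 848.51    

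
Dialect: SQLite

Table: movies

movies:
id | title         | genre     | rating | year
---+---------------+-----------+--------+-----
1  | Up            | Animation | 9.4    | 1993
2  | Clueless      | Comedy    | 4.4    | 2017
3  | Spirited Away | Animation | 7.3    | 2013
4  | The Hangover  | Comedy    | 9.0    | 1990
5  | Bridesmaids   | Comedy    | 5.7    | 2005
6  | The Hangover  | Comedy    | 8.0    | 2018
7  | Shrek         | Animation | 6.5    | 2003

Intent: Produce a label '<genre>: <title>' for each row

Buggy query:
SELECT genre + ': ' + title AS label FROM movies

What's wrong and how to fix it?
Bug: '+' is numeric addition; on text columns SQLite converts them to 0 instead of concatenating

Fix: Replace + with || to concatenate text

Corrected query:
SELECT genre || ': ' || title AS label FROM movies

Result:
label                   
------------------------
Animation: Up           
Comedy: Clueless        
Animation: Spirited Away
Comedy: The Hangover    
Comedy: Bridesmaids     
Comedy: The Hangover    
Animation: Shrek        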